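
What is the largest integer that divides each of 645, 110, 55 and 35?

645 = 3 · 5 · 43; 110 = 2 · 5 · 11; 55 = 5 · 11; 35 = 5 · 7
gcd takes min exponent of each prime: 5 = 5

5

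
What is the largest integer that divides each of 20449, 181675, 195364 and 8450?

169

20449 = 11² · 13²; 181675 = 5² · 13² · 43; 195364 = 2² · 13² · 17²; 8450 = 2 · 5² · 13²
gcd takes min exponent of each prime: 13² = 169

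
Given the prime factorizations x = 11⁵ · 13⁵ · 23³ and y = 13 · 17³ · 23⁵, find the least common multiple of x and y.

max exponent per prime: 11⁵ · 13⁵ · 17³ · 23⁵ = 1890889418617377400937

1890889418617377400937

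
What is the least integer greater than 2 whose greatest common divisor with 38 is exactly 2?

4

gcd(k, 38) = 2 forces 2 | k; write k = 2s. Then gcd(2s, 2·19) = 2·gcd(s, 19), so need gcd(s, 19) = 1.
2s > 2 gives s ≥ 2. The least s ≥ 2 coprime to 19 is 2, so k = 2·2 = 4.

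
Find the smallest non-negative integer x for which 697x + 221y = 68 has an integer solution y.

2

gcd(697, 221) = 17 (Euclid: 697 = 3·221 + 34; 221 = 6·34 + 17; 34 = 2·17 + 0), and 17 | 68.
Extended Euclid: 697·(-6) + 221·(19) = 17. Scale by 4: x₀ = -24.
General solution x = x₀ + 13t; reducing mod 13 gives x = 2 (and y = -6).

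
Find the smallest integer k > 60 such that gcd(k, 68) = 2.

gcd(k, 68) = 2 forces 2 | k; write k = 2s. Then gcd(2s, 2·34) = 2·gcd(s, 34), so need gcd(s, 34) = 1.
2s > 60 gives s ≥ 31. The least s ≥ 31 coprime to 34 is 31, so k = 2·31 = 62.

62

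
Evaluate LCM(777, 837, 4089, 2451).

241403262093

777 = 3 · 7 · 37; 837 = 3³ · 31; 4089 = 3 · 29 · 47; 2451 = 3 · 19 · 43
lcm takes max exponent of each prime: 3³ · 7 · 19 · 29 · 31 · 37 · 43 · 47 = 241403262093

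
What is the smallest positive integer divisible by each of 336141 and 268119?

10013976531

gcd first: 336141 = 1·268119 + 68022; 268119 = 3·68022 + 64053; 68022 = 1·64053 + 3969; 64053 = 16·3969 + 549; 3969 = 7·549 + 126; 549 = 4·126 + 45; 126 = 2·45 + 36; 45 = 1·36 + 9; 36 = 4·9 + 0 → gcd = 9
lcm = 336141·268119/gcd = 90125788779/9 = 10013976531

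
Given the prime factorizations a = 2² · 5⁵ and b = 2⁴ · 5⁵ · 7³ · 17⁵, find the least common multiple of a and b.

max exponent per prime: 2⁴ · 5⁵ · 7³ · 17⁵ = 24350547550000

24350547550000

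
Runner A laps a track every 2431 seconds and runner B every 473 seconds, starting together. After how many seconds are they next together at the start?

104533

gcd first: 2431 = 5·473 + 66; 473 = 7·66 + 11; 66 = 6·11 + 0 → gcd = 11
lcm = 2431·473/gcd = 1149863/11 = 104533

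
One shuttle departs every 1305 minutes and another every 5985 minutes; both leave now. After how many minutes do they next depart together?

173565

1305 = 3² · 5 · 29; 5985 = 3² · 5 · 7 · 19
max exponents: 3² · 5 · 7 · 19 · 29 = 173565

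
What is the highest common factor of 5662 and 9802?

5662 = 2 · 19 · 149
9802 = 2 · 13² · 29
Common: 2 = 2

2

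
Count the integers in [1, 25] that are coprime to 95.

Prime factors of 95: 5, 19. Count integers ≤ 25 divisible by none of them.
By inclusion–exclusion: 25 − ⌊25/5⌋ − ⌊25/19⌋ + ⌊25/95⌋ = 19.

19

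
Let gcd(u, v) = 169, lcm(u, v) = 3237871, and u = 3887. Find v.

Using uv = gcd(u,v)·lcm(u,v) = 169·3237871 = 547200199, we get v = 547200199/3887 = 140777.

140777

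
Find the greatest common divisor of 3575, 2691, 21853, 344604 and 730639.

gcd(3575, 2691): 3575 = 1·2691 + 884; 2691 = 3·884 + 39; 884 = 22·39 + 26; 39 = 1·26 + 13; 26 = 2·13 + 0 → 13
gcd(13, 21853): 21853 = 1681·13 + 0 → 13
gcd(13, 344604): 344604 = 26508·13 + 0 → 13
gcd(13, 730639): 730639 = 56203·13 + 0 → 13

13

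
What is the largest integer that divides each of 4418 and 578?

4418 = 2 · 47²
578 = 2 · 17²
Common: 2 = 2

2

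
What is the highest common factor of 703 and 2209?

Euclid: 2209 = 3·703 + 100; 703 = 7·100 + 3; 100 = 33·3 + 1; 3 = 3·1 + 0. Last nonzero remainder: 1.

1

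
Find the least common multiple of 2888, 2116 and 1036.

lcm(2888, 2116) = 2888·2116/gcd = 6111008/4 = 1527752
lcm(1527752, 1036) = 1527752·1036/gcd = 1582751072/4 = 395687768

395687768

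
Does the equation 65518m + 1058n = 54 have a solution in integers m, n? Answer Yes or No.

gcd(65518, 1058): 65518 = 61·1058 + 980; 1058 = 1·980 + 78; 980 = 12·78 + 44; 78 = 1·44 + 34; 44 = 1·34 + 10; 34 = 3·10 + 4; 10 = 2·4 + 2; 4 = 2·2 + 0 → 2
2 divides 54, so a solution exists.

Yes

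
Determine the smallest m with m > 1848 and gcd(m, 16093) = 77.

Multiples of 77 above 1848: 77·25, 77·26, … . Need the cofactor coprime to 16093/77 = 209.
Checking s = 25, 26, … the first with gcd(s, 209) = 1 is s = 25, giving 1925.

1925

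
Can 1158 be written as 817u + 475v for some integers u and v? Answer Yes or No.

gcd(817, 475): 817 = 1·475 + 342; 475 = 1·342 + 133; 342 = 2·133 + 76; 133 = 1·76 + 57; 76 = 1·57 + 19; 57 = 3·19 + 0 → 19
19 does not divide 1158, so a solution does not exist.

No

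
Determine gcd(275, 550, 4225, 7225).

25

275 = 5² · 11; 550 = 2 · 5² · 11; 4225 = 5² · 13²; 7225 = 5² · 17²
gcd takes min exponent of each prime: 5² = 25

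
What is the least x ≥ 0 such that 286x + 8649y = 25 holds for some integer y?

4627

gcd(286, 8649) = 1 (Euclid: 8649 = 30·286 + 69; 286 = 4·69 + 10; 69 = 6·10 + 9; 10 = 1·9 + 1; 9 = 9·1 + 0), and 1 | 25.
Extended Euclid: 286·(877) + 8649·(-29) = 1. Scale by 25: x₀ = 21925.
General solution x = x₀ + 8649t; reducing mod 8649 gives x = 4627 (and y = -153).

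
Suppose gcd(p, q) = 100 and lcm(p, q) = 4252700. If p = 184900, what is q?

Using pq = gcd(p,q)·lcm(p,q) = 100·4252700 = 425270000, we get q = 425270000/184900 = 2300.

2300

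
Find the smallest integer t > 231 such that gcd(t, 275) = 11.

242

275 = 11·25. Any t with gcd(t, 275) = 11 is a multiple of 11, say 11s, with s coprime to 25.
Need s > 231/11, so s ≥ 22. First s ≥ 22 with gcd(s, 25) = 1 is s = 22. Thus t = 11·22 = 242.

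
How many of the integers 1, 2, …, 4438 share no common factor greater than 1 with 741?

2587

Prime factors of 741: 3, 13, 19. Count integers ≤ 4438 divisible by none of them.
By inclusion–exclusion: 4438 − ⌊4438/3⌋ − ⌊4438/13⌋ − ⌊4438/19⌋ + ⌊4438/39⌋ + ⌊4438/57⌋ + ⌊4438/247⌋ − ⌊4438/741⌋ = 2587.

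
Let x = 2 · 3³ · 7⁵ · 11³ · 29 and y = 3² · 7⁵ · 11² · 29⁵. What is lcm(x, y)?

24777187358459382

max exponent per prime: 2 · 3³ · 7⁵ · 11³ · 29⁵ = 24777187358459382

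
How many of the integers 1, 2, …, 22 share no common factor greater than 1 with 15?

12

Prime factors of 15: 3, 5. Count integers ≤ 22 divisible by none of them.
By inclusion–exclusion: 22 − ⌊22/3⌋ − ⌊22/5⌋ + ⌊22/15⌋ = 12.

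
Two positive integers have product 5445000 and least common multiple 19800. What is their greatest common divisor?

275

From gcd × lcm = mn: gcd = 5445000 / 19800 = 275.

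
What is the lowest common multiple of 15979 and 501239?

gcd first: 501239 = 31·15979 + 5890; 15979 = 2·5890 + 4199; 5890 = 1·4199 + 1691; 4199 = 2·1691 + 817; 1691 = 2·817 + 57; 817 = 14·57 + 19; 57 = 3·19 + 0 → gcd = 19
lcm = 15979·501239/gcd = 8009297981/19 = 421541999

421541999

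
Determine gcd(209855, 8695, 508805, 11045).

5

gcd(209855, 8695): 209855 = 24·8695 + 1175; 8695 = 7·1175 + 470; 1175 = 2·470 + 235; 470 = 2·235 + 0 → 235
gcd(235, 508805): 508805 = 2165·235 + 30; 235 = 7·30 + 25; 30 = 1·25 + 5; 25 = 5·5 + 0 → 5
gcd(5, 11045): 11045 = 2209·5 + 0 → 5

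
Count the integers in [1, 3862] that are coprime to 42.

42 = 2·3·7. Inclusion–exclusion on these primes:
3862 − ⌊3862/2⌋ − ⌊3862/3⌋ − ⌊3862/7⌋ + ⌊3862/6⌋ + ⌊3862/14⌋ + ⌊3862/21⌋ − ⌊3862/42⌋ = 1103

1103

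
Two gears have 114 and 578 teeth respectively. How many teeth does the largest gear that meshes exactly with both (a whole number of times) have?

Euclid: 578 = 5·114 + 8; 114 = 14·8 + 2; 8 = 4·2 + 0. Last nonzero remainder: 2.

2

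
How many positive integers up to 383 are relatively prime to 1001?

276

1001 = 7·11·13. Inclusion–exclusion on these primes:
383 − ⌊383/7⌋ − ⌊383/11⌋ − ⌊383/13⌋ + ⌊383/77⌋ + ⌊383/91⌋ + ⌊383/143⌋ − ⌊383/1001⌋ = 276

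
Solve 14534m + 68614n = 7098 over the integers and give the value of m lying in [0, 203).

Reduce mod 68614: 14534m ≡ 7098 (mod 68614). With g = gcd(14534, 68614) = 338 dividing 7098, divide through: 43m ≡ 21 (mod 203).
Since gcd(43, 203) = 1, m ≡ 21·(43)⁻¹ ≡ 161 (mod 203). Smallest non-negative: 161.

161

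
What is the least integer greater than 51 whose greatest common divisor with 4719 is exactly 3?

4719 = 3·1573. Any k with gcd(k, 4719) = 3 is a multiple of 3, say 3s, with s coprime to 1573.
Need s > 51/3, so s ≥ 18. First s ≥ 18 with gcd(s, 1573) = 1 is s = 18. Thus k = 3·18 = 54.

54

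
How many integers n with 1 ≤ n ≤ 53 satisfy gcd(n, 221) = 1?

46

Prime factors of 221: 13, 17. Count integers ≤ 53 divisible by none of them.
By inclusion–exclusion: 53 − ⌊53/13⌋ − ⌊53/17⌋ + ⌊53/221⌋ = 46.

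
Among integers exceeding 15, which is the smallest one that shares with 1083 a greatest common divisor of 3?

18

1083 = 3·361. Any m with gcd(m, 1083) = 3 is a multiple of 3, say 3s, with s coprime to 361.
Need s > 15/3, so s ≥ 6. First s ≥ 6 with gcd(s, 361) = 1 is s = 6. Thus m = 3·6 = 18.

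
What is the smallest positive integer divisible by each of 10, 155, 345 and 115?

21390

lcm(10, 155) = 10·155/gcd = 1550/5 = 310
lcm(310, 345) = 310·345/gcd = 106950/5 = 21390
lcm(21390, 115) = 21390·115/gcd = 2459850/115 = 21390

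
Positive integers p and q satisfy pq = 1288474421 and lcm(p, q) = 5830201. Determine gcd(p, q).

221

gcd·lcm = product, so gcd = 1288474421/5830201 = 221.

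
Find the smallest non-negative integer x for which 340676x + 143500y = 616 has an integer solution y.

Euclid: 340676 = 2·143500 + 53676; 143500 = 2·53676 + 36148; 53676 = 1·36148 + 17528; 36148 = 2·17528 + 1092; 17528 = 16·1092 + 56; 1092 = 19·56 + 28; 56 = 2·28 + 0 → gcd = 28; 616 = 28·22.
Back-substitution yields 340676·(-2497) + 143500·(5928) = 28, so one solution is x = -2497·22 = -54934, y = 5928·22 = 130416.
Solutions in x differ by 143500/28 = 5125; the one in [0, 5125) is -54934 mod 5125 = 1441.

1441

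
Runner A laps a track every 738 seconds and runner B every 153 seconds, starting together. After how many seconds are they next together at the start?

gcd first: 738 = 4·153 + 126; 153 = 1·126 + 27; 126 = 4·27 + 18; 27 = 1·18 + 9; 18 = 2·9 + 0 → gcd = 9
lcm = 738·153/gcd = 112914/9 = 12546

12546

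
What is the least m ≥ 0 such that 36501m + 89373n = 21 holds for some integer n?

Reduce mod 89373: 36501m ≡ 21 (mod 89373). With g = gcd(36501, 89373) = 3 dividing 21, divide through: 12167m ≡ 7 (mod 29791).
Since gcd(12167, 29791) = 1, m ≡ 7·(12167)⁻¹ ≡ 11983 (mod 29791). Smallest non-negative: 11983.

11983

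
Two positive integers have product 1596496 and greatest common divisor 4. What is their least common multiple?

gcd·lcm = product, so lcm = 1596496/4 = 399124.

399124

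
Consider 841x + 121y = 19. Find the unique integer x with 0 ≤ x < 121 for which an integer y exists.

17

Euclid: 841 = 6·121 + 115; 121 = 1·115 + 6; 115 = 19·6 + 1; 6 = 6·1 + 0 → gcd = 1; 19 = 1·19.
Back-substitution yields 841·(20) + 121·(-139) = 1, so one solution is x = 20·19 = 380, y = -139·19 = -2641.
Solutions in x differ by 121/1 = 121; the one in [0, 121) is 380 mod 121 = 17.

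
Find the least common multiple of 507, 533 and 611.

976989

507 = 3 · 13²; 533 = 13 · 41; 611 = 13 · 47
lcm takes max exponent of each prime: 3 · 13² · 41 · 47 = 976989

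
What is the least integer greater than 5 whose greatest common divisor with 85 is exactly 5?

gcd(a, 85) = 5 forces 5 | a; write a = 5s. Then gcd(5s, 5·17) = 5·gcd(s, 17), so need gcd(s, 17) = 1.
5s > 5 gives s ≥ 2. The least s ≥ 2 coprime to 17 is 2, so a = 5·2 = 10.

10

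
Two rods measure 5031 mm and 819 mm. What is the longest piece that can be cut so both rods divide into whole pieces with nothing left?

117

Euclid: 5031 = 6·819 + 117; 819 = 7·117 + 0. Last nonzero remainder: 117.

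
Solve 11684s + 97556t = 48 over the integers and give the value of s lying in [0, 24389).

gcd(11684, 97556) = 4 (Euclid: 97556 = 8·11684 + 4084; 11684 = 2·4084 + 3516; 4084 = 1·3516 + 568; 3516 = 6·568 + 108; 568 = 5·108 + 28; 108 = 3·28 + 24; 28 = 1·24 + 4; 24 = 6·4 + 0), and 4 | 48.
Extended Euclid: 11684·(-3607) + 97556·(432) = 4. Scale by 12: s₀ = -43284.
General solution s = s₀ + 24389k; reducing mod 24389 gives s = 5494 (and t = -658).

5494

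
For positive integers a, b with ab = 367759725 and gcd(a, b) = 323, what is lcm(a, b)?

gcd·lcm = product, so lcm = 367759725/323 = 1138575.

1138575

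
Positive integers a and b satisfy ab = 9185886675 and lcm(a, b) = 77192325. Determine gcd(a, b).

gcd·lcm = product, so gcd = 9185886675/77192325 = 119.

119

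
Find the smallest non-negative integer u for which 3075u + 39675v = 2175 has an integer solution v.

Reduce mod 39675: 3075u ≡ 2175 (mod 39675). With g = gcd(3075, 39675) = 75 dividing 2175, divide through: 41u ≡ 29 (mod 529).
Since gcd(41, 529) = 1, u ≡ 29·(41)⁻¹ ≡ 491 (mod 529). Smallest non-negative: 491.

491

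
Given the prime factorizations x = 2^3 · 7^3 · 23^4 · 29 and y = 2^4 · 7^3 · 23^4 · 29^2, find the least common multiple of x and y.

max exponent per prime: 2^4 · 7^3 · 23^4 · 29^2 = 1291580390128

1291580390128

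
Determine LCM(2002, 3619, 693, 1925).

2002 = 2 · 7 · 11 · 13; 3619 = 7 · 11 · 47; 693 = 3² · 7 · 11; 1925 = 5² · 7 · 11
lcm takes max exponent of each prime: 2 · 3² · 5² · 7 · 11 · 13 · 47 = 21171150

21171150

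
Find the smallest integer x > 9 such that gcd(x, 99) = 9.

18

gcd(x, 99) = 9 forces 9 | x; write x = 9s. Then gcd(9s, 9·11) = 9·gcd(s, 11), so need gcd(s, 11) = 1.
9s > 9 gives s ≥ 2. The least s ≥ 2 coprime to 11 is 2, so x = 9·2 = 18.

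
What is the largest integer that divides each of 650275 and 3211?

Euclid: 650275 = 202·3211 + 1653; 3211 = 1·1653 + 1558; 1653 = 1·1558 + 95; 1558 = 16·95 + 38; 95 = 2·38 + 19; 38 = 2·19 + 0. Last nonzero remainder: 19.

19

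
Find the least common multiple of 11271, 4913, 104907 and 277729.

11271 = 3 · 13 · 17²; 4913 = 17³; 104907 = 3 · 11² · 17²; 277729 = 17² · 31²
lcm takes max exponent of each prime: 3 · 11² · 13 · 17³ · 31² = 22280253567

22280253567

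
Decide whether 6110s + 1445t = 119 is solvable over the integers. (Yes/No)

No

gcd(6110, 1445): 6110 = 4·1445 + 330; 1445 = 4·330 + 125; 330 = 2·125 + 80; 125 = 1·80 + 45; 80 = 1·45 + 35; 45 = 1·35 + 10; 35 = 3·10 + 5; 10 = 2·5 + 0 → 5
5 does not divide 119, so a solution does not exist.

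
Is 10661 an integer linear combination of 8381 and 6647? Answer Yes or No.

No

gcd(8381, 6647): 8381 = 1·6647 + 1734; 6647 = 3·1734 + 1445; 1734 = 1·1445 + 289; 1445 = 5·289 + 0 → 289
289 does not divide 10661, so a solution does not exist.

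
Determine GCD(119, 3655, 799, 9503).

17

gcd(119, 3655): 3655 = 30·119 + 85; 119 = 1·85 + 34; 85 = 2·34 + 17; 34 = 2·17 + 0 → 17
gcd(17, 799): 799 = 47·17 + 0 → 17
gcd(17, 9503): 9503 = 559·17 + 0 → 17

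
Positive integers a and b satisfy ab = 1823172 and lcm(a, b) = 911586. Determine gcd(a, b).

gcd·lcm = product, so gcd = 1823172/911586 = 2.

2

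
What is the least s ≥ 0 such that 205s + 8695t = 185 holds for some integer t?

1443

gcd(205, 8695) = 5 (Euclid: 8695 = 42·205 + 85; 205 = 2·85 + 35; 85 = 2·35 + 15; 35 = 2·15 + 5; 15 = 3·5 + 0), and 5 | 185.
Extended Euclid: 205·(509) + 8695·(-12) = 5. Scale by 37: s₀ = 18833.
General solution s = s₀ + 1739k; reducing mod 1739 gives s = 1443 (and t = -34).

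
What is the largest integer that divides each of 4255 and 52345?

Euclid: 52345 = 12·4255 + 1285; 4255 = 3·1285 + 400; 1285 = 3·400 + 85; 400 = 4·85 + 60; 85 = 1·60 + 25; 60 = 2·25 + 10; 25 = 2·10 + 5; 10 = 2·5 + 0. Last nonzero remainder: 5.

5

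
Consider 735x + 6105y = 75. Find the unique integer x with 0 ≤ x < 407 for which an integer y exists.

133

gcd(735, 6105) = 15 (Euclid: 6105 = 8·735 + 225; 735 = 3·225 + 60; 225 = 3·60 + 45; 60 = 1·45 + 15; 45 = 3·15 + 0), and 15 | 75.
Extended Euclid: 735·(108) + 6105·(-13) = 15. Scale by 5: x₀ = 540.
General solution x = x₀ + 407t; reducing mod 407 gives x = 133 (and y = -16).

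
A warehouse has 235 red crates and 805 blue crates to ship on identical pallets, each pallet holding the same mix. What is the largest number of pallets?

5

Euclid: 805 = 3·235 + 100; 235 = 2·100 + 35; 100 = 2·35 + 30; 35 = 1·30 + 5; 30 = 6·5 + 0. Last nonzero remainder: 5.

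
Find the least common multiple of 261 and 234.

6786

gcd first: 261 = 1·234 + 27; 234 = 8·27 + 18; 27 = 1·18 + 9; 18 = 2·9 + 0 → gcd = 9
lcm = 261·234/gcd = 61074/9 = 6786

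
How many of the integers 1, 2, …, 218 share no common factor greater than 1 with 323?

Prime factors of 323: 17, 19. Count integers ≤ 218 divisible by none of them.
By inclusion–exclusion: 218 − ⌊218/17⌋ − ⌊218/19⌋ + ⌊218/323⌋ = 195.

195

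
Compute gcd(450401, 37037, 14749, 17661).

7

450401 = 7 · 37² · 47; 37037 = 7 · 11 · 13 · 37; 14749 = 7³ · 43; 17661 = 3 · 7 · 29²
gcd takes min exponent of each prime: 7 = 7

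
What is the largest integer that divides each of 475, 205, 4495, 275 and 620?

5

gcd(475, 205): 475 = 2·205 + 65; 205 = 3·65 + 10; 65 = 6·10 + 5; 10 = 2·5 + 0 → 5
gcd(5, 4495): 4495 = 899·5 + 0 → 5
gcd(5, 275): 275 = 55·5 + 0 → 5
gcd(5, 620): 620 = 124·5 + 0 → 5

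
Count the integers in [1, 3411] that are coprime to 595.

2202

Prime factors of 595: 5, 7, 17. Count integers ≤ 3411 divisible by none of them.
By inclusion–exclusion: 3411 − ⌊3411/5⌋ − ⌊3411/7⌋ − ⌊3411/17⌋ + ⌊3411/35⌋ + ⌊3411/85⌋ + ⌊3411/119⌋ − ⌊3411/595⌋ = 2202.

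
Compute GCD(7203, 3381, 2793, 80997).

gcd(7203, 3381): 7203 = 2·3381 + 441; 3381 = 7·441 + 294; 441 = 1·294 + 147; 294 = 2·147 + 0 → 147
gcd(147, 2793): 2793 = 19·147 + 0 → 147
gcd(147, 80997): 80997 = 551·147 + 0 → 147

147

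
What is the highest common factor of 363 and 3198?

3

Euclid: 3198 = 8·363 + 294; 363 = 1·294 + 69; 294 = 4·69 + 18; 69 = 3·18 + 15; 18 = 1·15 + 3; 15 = 5·3 + 0. Last nonzero remainder: 3.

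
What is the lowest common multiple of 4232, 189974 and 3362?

lcm(4232, 189974) = 4232·189974/gcd = 803969968/2 = 401984984
lcm(401984984, 3362) = 401984984·3362/gcd = 1351473516208/2 = 675736758104

675736758104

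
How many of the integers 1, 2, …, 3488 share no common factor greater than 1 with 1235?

Prime factors of 1235: 5, 13, 19. Count integers ≤ 3488 divisible by none of them.
By inclusion–exclusion: 3488 − ⌊3488/5⌋ − ⌊3488/13⌋ − ⌊3488/19⌋ + ⌊3488/65⌋ + ⌊3488/95⌋ + ⌊3488/247⌋ − ⌊3488/1235⌋ = 2441.

2441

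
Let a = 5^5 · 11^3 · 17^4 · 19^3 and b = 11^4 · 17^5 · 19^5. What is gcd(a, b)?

762490687409

min exponent per shared prime: 11^3 · 17^4 · 19^3 = 762490687409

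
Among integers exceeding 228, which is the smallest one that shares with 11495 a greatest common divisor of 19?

gcd(m, 11495) = 19 forces 19 | m; write m = 19s. Then gcd(19s, 19·605) = 19·gcd(s, 605), so need gcd(s, 605) = 1.
19s > 228 gives s ≥ 13. The least s ≥ 13 coprime to 605 is 13, so m = 19·13 = 247.

247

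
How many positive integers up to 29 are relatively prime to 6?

Prime factors of 6: 2, 3. Count integers ≤ 29 divisible by none of them.
By inclusion–exclusion: 29 − ⌊29/2⌋ − ⌊29/3⌋ + ⌊29/6⌋ = 10.

10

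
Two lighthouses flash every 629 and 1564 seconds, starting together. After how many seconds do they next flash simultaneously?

57868

629 = 17 · 37; 1564 = 2² · 17 · 23
max exponents: 2² · 17 · 23 · 37 = 57868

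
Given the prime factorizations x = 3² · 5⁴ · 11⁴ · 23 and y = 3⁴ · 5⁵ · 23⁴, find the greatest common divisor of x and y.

min exponent per shared prime: 3² · 5⁴ · 23 = 129375

129375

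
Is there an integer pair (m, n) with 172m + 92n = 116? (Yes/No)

Yes

By Bézout, 172m + 92n = 116 has integer solutions iff gcd(172, 92) | 116.
Euclid: 172 = 1·92 + 80; 92 = 1·80 + 12; 80 = 6·12 + 8; 12 = 1·8 + 4; 8 = 2·4 + 0. gcd = 4; 116 mod 4 = 0. Yes.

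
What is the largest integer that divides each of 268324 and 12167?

268324 = 2² · 7² · 37²
12167 = 23³
Common: 1 = 1

1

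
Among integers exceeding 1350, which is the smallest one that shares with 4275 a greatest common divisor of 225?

1575

gcd(t, 4275) = 225 forces 225 | t; write t = 225s. Then gcd(225s, 225·19) = 225·gcd(s, 19), so need gcd(s, 19) = 1.
225s > 1350 gives s ≥ 7. The least s ≥ 7 coprime to 19 is 7, so t = 225·7 = 1575.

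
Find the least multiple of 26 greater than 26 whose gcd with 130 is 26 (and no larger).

gcd(m, 130) = 26 forces 26 | m; write m = 26s. Then gcd(26s, 26·5) = 26·gcd(s, 5), so need gcd(s, 5) = 1.
26s > 26 gives s ≥ 2. The least s ≥ 2 coprime to 5 is 2, so m = 26·2 = 52.

52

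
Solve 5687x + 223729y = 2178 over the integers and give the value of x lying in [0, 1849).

1574

gcd(5687, 223729) = 121 (Euclid: 223729 = 39·5687 + 1936; 5687 = 2·1936 + 1815; 1936 = 1·1815 + 121; 1815 = 15·121 + 0), and 121 | 2178.
Extended Euclid: 5687·(-118) + 223729·(3) = 121. Scale by 18: x₀ = -2124.
General solution x = x₀ + 1849t; reducing mod 1849 gives x = 1574 (and y = -40).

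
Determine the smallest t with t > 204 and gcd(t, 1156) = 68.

gcd(t, 1156) = 68 forces 68 | t; write t = 68s. Then gcd(68s, 68·17) = 68·gcd(s, 17), so need gcd(s, 17) = 1.
68s > 204 gives s ≥ 4. The least s ≥ 4 coprime to 17 is 4, so t = 68·4 = 272.

272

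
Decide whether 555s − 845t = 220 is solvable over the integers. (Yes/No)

Yes

gcd(555, 845): 845 = 1·555 + 290; 555 = 1·290 + 265; 290 = 1·265 + 25; 265 = 10·25 + 15; 25 = 1·15 + 10; 15 = 1·10 + 5; 10 = 2·5 + 0 → 5
5 divides 220, so a solution exists.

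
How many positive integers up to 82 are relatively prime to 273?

273 = 3·7·13. Inclusion–exclusion on these primes:
82 − ⌊82/3⌋ − ⌊82/7⌋ − ⌊82/13⌋ + ⌊82/21⌋ + ⌊82/39⌋ + ⌊82/91⌋ − ⌊82/273⌋ = 43

43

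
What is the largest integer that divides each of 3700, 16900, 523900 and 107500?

100

3700 = 2² · 5² · 37; 16900 = 2² · 5² · 13²; 523900 = 2² · 5² · 13² · 31; 107500 = 2² · 5⁴ · 43
gcd takes min exponent of each prime: 2² · 5² = 100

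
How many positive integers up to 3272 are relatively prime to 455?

455 = 5·7·13. Inclusion–exclusion on these primes:
3272 − ⌊3272/5⌋ − ⌊3272/7⌋ − ⌊3272/13⌋ + ⌊3272/35⌋ + ⌊3272/65⌋ + ⌊3272/91⌋ − ⌊3272/455⌋ = 2071

2071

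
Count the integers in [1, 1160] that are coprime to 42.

332

Prime factors of 42: 2, 3, 7. Count integers ≤ 1160 divisible by none of them.
By inclusion–exclusion: 1160 − ⌊1160/2⌋ − ⌊1160/3⌋ − ⌊1160/7⌋ + ⌊1160/6⌋ + ⌊1160/14⌋ + ⌊1160/21⌋ − ⌊1160/42⌋ = 332.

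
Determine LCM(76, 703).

2812

gcd first: 703 = 9·76 + 19; 76 = 4·19 + 0 → gcd = 19
lcm = 76·703/gcd = 53428/19 = 2812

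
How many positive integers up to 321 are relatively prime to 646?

144

Prime factors of 646: 2, 17, 19. Count integers ≤ 321 divisible by none of them.
By inclusion–exclusion: 321 − ⌊321/2⌋ − ⌊321/17⌋ − ⌊321/19⌋ + ⌊321/34⌋ + ⌊321/38⌋ + ⌊321/323⌋ − ⌊321/646⌋ = 144.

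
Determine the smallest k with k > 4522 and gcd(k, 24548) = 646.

24548 = 646·38. Any k with gcd(k, 24548) = 646 is a multiple of 646, say 646s, with s coprime to 38.
Need s > 4522/646, so s ≥ 8. First s ≥ 8 with gcd(s, 38) = 1 is s = 9. Thus k = 646·9 = 5814.

5814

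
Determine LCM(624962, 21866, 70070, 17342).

624962 = 2 · 13² · 43²; 21866 = 2 · 13 · 29²; 70070 = 2 · 5 · 7² · 11 · 13; 17342 = 2 · 13 · 23 · 29
lcm takes max exponent of each prime: 2 · 5 · 7² · 11 · 13² · 23 · 29² · 43² = 32578884708370

32578884708370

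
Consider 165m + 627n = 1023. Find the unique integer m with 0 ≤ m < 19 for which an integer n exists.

Reduce mod 627: 165m ≡ 1023 (mod 627). With g = gcd(165, 627) = 33 dividing 1023, divide through: 5m ≡ 31 (mod 19).
Since gcd(5, 19) = 1, m ≡ 31·(5)⁻¹ ≡ 10 (mod 19). Smallest non-negative: 10.

10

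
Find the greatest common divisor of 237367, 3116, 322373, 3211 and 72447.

19

237367 = 13 · 19 · 31²; 3116 = 2² · 19 · 41; 322373 = 19³ · 47; 3211 = 13² · 19; 72447 = 3 · 19 · 31 · 41
gcd takes min exponent of each prime: 19 = 19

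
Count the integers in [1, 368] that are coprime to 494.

161

Prime factors of 494: 2, 13, 19. Count integers ≤ 368 divisible by none of them.
By inclusion–exclusion: 368 − ⌊368/2⌋ − ⌊368/13⌋ − ⌊368/19⌋ + ⌊368/26⌋ + ⌊368/38⌋ + ⌊368/247⌋ − ⌊368/494⌋ = 161.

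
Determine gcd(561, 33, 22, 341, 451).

11

gcd(561, 33): 561 = 17·33 + 0 → 33
gcd(33, 22): 33 = 1·22 + 11; 22 = 2·11 + 0 → 11
gcd(11, 341): 341 = 31·11 + 0 → 11
gcd(11, 451): 451 = 41·11 + 0 → 11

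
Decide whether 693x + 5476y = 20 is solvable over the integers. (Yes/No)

gcd(693, 5476): 5476 = 7·693 + 625; 693 = 1·625 + 68; 625 = 9·68 + 13; 68 = 5·13 + 3; 13 = 4·3 + 1; 3 = 3·1 + 0 → 1
1 divides 20, so a solution exists.

Yes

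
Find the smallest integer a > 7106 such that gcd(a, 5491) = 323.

7429

Multiples of 323 above 7106: 323·23, 323·24, … . Need the cofactor coprime to 5491/323 = 17.
Checking s = 23, 24, … the first with gcd(s, 17) = 1 is s = 23, giving 7429.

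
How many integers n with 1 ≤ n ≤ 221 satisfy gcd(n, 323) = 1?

Prime factors of 323: 17, 19. Count integers ≤ 221 divisible by none of them.
By inclusion–exclusion: 221 − ⌊221/17⌋ − ⌊221/19⌋ + ⌊221/323⌋ = 197.

197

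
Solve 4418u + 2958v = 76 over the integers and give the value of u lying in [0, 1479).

Reduce mod 2958: 4418u ≡ 76 (mod 2958). With g = gcd(4418, 2958) = 2 dividing 76, divide through: 2209u ≡ 38 (mod 1479).
Since gcd(2209, 1479) = 1, u ≡ 38·(2209)⁻¹ ≡ 1475 (mod 1479). Smallest non-negative: 1475.

1475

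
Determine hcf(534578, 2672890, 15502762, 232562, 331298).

242

534578 = 2 · 11² · 47²; 2672890 = 2 · 5 · 11² · 47²; 15502762 = 2 · 11² · 29 · 47²; 232562 = 2 · 11² · 31²; 331298 = 2 · 11² · 37²
gcd takes min exponent of each prime: 2 · 11² = 242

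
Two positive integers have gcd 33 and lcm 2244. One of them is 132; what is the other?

561

Using ab = gcd(a,b)·lcm(a,b) = 33·2244 = 74052, we get b = 74052/132 = 561.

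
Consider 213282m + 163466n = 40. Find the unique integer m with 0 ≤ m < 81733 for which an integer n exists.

Euclid: 213282 = 1·163466 + 49816; 163466 = 3·49816 + 14018; 49816 = 3·14018 + 7762; 14018 = 1·7762 + 6256; 7762 = 1·6256 + 1506; 6256 = 4·1506 + 232; 1506 = 6·232 + 114; 232 = 2·114 + 4; 114 = 28·4 + 2; 4 = 2·2 + 0 → gcd = 2; 40 = 2·20.
Back-substitution yields 213282·(40161) + 163466·(-52400) = 2, so one solution is m = 40161·20 = 803220, n = -52400·20 = -1048000.
Solutions in m differ by 163466/2 = 81733; the one in [0, 81733) is 803220 mod 81733 = 67623.

67623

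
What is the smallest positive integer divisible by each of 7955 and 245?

gcd first: 7955 = 32·245 + 115; 245 = 2·115 + 15; 115 = 7·15 + 10; 15 = 1·10 + 5; 10 = 2·5 + 0 → gcd = 5
lcm = 7955·245/gcd = 1948975/5 = 389795

389795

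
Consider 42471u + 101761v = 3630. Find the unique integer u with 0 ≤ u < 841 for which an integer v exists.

532

gcd(42471, 101761) = 121 (Euclid: 101761 = 2·42471 + 16819; 42471 = 2·16819 + 8833; 16819 = 1·8833 + 7986; 8833 = 1·7986 + 847; 7986 = 9·847 + 363; 847 = 2·363 + 121; 363 = 3·121 + 0), and 121 | 3630.
Extended Euclid: 42471·(242) + 101761·(-101) = 121. Scale by 30: u₀ = 7260.
General solution u = u₀ + 841t; reducing mod 841 gives u = 532 (and v = -222).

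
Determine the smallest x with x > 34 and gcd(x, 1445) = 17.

gcd(x, 1445) = 17 forces 17 | x; write x = 17s. Then gcd(17s, 17·85) = 17·gcd(s, 85), so need gcd(s, 85) = 1.
17s > 34 gives s ≥ 3. The least s ≥ 3 coprime to 85 is 3, so x = 17·3 = 51.

51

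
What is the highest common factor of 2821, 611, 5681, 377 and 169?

2821 = 7 · 13 · 31; 611 = 13 · 47; 5681 = 13 · 19 · 23; 377 = 13 · 29; 169 = 13²
gcd takes min exponent of each prime: 13 = 13

13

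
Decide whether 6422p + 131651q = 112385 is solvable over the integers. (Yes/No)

Yes

By Bézout, 6422p + 131651q = 112385 has integer solutions iff gcd(6422, 131651) | 112385.
Euclid: 131651 = 20·6422 + 3211; 6422 = 2·3211 + 0. gcd = 3211; 112385 mod 3211 = 0. Yes.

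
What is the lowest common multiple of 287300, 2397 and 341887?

lcm(287300, 2397) = 287300·2397/gcd = 688658100/17 = 40509300
lcm(40509300, 341887) = 40509300·341887/gcd = 13849603049100/2873 = 4820606700

4820606700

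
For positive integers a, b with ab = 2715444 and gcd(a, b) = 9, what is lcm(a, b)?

301716

For any two positive integers, gcd × lcm equals their product. Hence lcm = 2715444 / 9 = 301716.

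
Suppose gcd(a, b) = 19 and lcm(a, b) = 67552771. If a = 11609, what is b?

110561

Using ab = gcd(a,b)·lcm(a,b) = 19·67552771 = 1283502649, we get b = 1283502649/11609 = 110561.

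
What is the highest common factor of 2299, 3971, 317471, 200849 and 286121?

209

2299 = 11² · 19; 3971 = 11 · 19²; 317471 = 7² · 11 · 19 · 31; 200849 = 11 · 19 · 31²; 286121 = 11 · 19 · 37²
gcd takes min exponent of each prime: 11 · 19 = 209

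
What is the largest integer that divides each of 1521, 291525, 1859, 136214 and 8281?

1521 = 3² · 13²; 291525 = 3 · 5² · 13² · 23; 1859 = 11 · 13²; 136214 = 2 · 13³ · 31; 8281 = 7² · 13²
gcd takes min exponent of each prime: 13² = 169

169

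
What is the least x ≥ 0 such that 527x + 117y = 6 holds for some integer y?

gcd(527, 117) = 1 (Euclid: 527 = 4·117 + 59; 117 = 1·59 + 58; 59 = 1·58 + 1; 58 = 58·1 + 0), and 1 | 6.
Extended Euclid: 527·(2) + 117·(-9) = 1. Scale by 6: x₀ = 12.
General solution x = x₀ + 117t; reducing mod 117 gives x = 12 (and y = -54).

12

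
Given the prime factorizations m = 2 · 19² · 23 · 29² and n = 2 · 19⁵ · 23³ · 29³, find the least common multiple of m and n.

max exponent per prime: 2 · 19⁵ · 23³ · 29³ = 1469520003486674

1469520003486674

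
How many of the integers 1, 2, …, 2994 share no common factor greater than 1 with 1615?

1615 = 5·17·19. Inclusion–exclusion on these primes:
2994 − ⌊2994/5⌋ − ⌊2994/17⌋ − ⌊2994/19⌋ + ⌊2994/85⌋ + ⌊2994/95⌋ + ⌊2994/323⌋ − ⌊2994/1615⌋ = 2137

2137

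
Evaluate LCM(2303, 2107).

gcd first: 2303 = 1·2107 + 196; 2107 = 10·196 + 147; 196 = 1·147 + 49; 147 = 3·49 + 0 → gcd = 49
lcm = 2303·2107/gcd = 4852421/49 = 99029

99029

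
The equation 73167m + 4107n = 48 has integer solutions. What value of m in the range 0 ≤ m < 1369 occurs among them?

422

Euclid: 73167 = 17·4107 + 3348; 4107 = 1·3348 + 759; 3348 = 4·759 + 312; 759 = 2·312 + 135; 312 = 2·135 + 42; 135 = 3·42 + 9; 42 = 4·9 + 6; 9 = 1·6 + 3; 6 = 2·3 + 0 → gcd = 3; 48 = 3·16.
Back-substitution yields 73167·(-487) + 4107·(8676) = 3, so one solution is m = -487·16 = -7792, n = 8676·16 = 138816.
Solutions in m differ by 4107/3 = 1369; the one in [0, 1369) is -7792 mod 1369 = 422.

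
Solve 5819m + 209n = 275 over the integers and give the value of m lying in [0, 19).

Reduce mod 209: 5819m ≡ 275 (mod 209). With g = gcd(5819, 209) = 11 dividing 275, divide through: 529m ≡ 25 (mod 19).
Since gcd(529, 19) = 1, m ≡ 25·(529)⁻¹ ≡ 17 (mod 19). Smallest non-negative: 17.

17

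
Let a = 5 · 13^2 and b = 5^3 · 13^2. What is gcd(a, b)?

min exponent per shared prime: 5 · 13^2 = 845

845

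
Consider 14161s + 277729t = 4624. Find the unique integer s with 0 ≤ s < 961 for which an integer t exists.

gcd(14161, 277729) = 289 (Euclid: 277729 = 19·14161 + 8670; 14161 = 1·8670 + 5491; 8670 = 1·5491 + 3179; 5491 = 1·3179 + 2312; 3179 = 1·2312 + 867; 2312 = 2·867 + 578; 867 = 1·578 + 289; 578 = 2·289 + 0), and 289 | 4624.
Extended Euclid: 14161·(-353) + 277729·(18) = 289. Scale by 16: s₀ = -5648.
General solution s = s₀ + 961k; reducing mod 961 gives s = 118 (and t = -6).

118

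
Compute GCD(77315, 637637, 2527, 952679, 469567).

gcd(77315, 637637): 637637 = 8·77315 + 19117; 77315 = 4·19117 + 847; 19117 = 22·847 + 483; 847 = 1·483 + 364; 483 = 1·364 + 119; 364 = 3·119 + 7; 119 = 17·7 + 0 → 7
gcd(7, 2527): 2527 = 361·7 + 0 → 7
gcd(7, 952679): 952679 = 136097·7 + 0 → 7
gcd(7, 469567): 469567 = 67081·7 + 0 → 7

7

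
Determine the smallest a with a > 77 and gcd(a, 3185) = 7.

84

Multiples of 7 above 77: 7·12, 7·13, … . Need the cofactor coprime to 3185/7 = 455.
Checking s = 12, 13, … the first with gcd(s, 455) = 1 is s = 12, giving 84.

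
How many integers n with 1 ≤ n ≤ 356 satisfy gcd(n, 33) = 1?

33 = 3·11. Inclusion–exclusion on these primes:
356 − ⌊356/3⌋ − ⌊356/11⌋ + ⌊356/33⌋ = 216

216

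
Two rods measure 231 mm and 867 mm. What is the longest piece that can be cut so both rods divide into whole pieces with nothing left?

3

231 = 3 · 7 · 11
867 = 3 · 17²
Common: 3 = 3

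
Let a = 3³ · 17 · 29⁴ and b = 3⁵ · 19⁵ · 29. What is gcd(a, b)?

min exponent per shared prime: 3³ · 29 = 783

783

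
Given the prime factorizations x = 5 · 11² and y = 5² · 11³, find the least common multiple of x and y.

max exponent per prime: 5² · 11³ = 33275

33275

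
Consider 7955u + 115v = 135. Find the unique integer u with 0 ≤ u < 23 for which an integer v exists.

Reduce mod 115: 7955u ≡ 135 (mod 115). With g = gcd(7955, 115) = 5 dividing 135, divide through: 1591u ≡ 27 (mod 23).
Since gcd(1591, 23) = 1, u ≡ 27·(1591)⁻¹ ≡ 1 (mod 23). Smallest non-negative: 1.

1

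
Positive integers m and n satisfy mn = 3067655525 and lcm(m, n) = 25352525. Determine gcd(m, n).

121

gcd·lcm = product, so gcd = 3067655525/25352525 = 121.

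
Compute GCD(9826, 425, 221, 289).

9826 = 2 · 17³; 425 = 5² · 17; 221 = 13 · 17; 289 = 17²
gcd takes min exponent of each prime: 17 = 17

17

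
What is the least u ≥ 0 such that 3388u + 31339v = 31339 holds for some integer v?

0

Euclid: 31339 = 9·3388 + 847; 3388 = 4·847 + 0 → gcd = 847; 31339 = 847·37.
Back-substitution yields 3388·(-9) + 31339·(1) = 847, so one solution is u = -9·37 = -333, v = 1·37 = 37.
Solutions in u differ by 31339/847 = 37; the one in [0, 37) is -333 mod 37 = 0.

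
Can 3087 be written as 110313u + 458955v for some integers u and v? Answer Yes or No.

gcd(110313, 458955): 458955 = 4·110313 + 17703; 110313 = 6·17703 + 4095; 17703 = 4·4095 + 1323; 4095 = 3·1323 + 126; 1323 = 10·126 + 63; 126 = 2·63 + 0 → 63
63 divides 3087, so a solution exists.

Yes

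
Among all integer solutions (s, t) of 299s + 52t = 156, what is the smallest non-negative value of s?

0

Reduce mod 52: 299s ≡ 156 (mod 52). With g = gcd(299, 52) = 13 dividing 156, divide through: 23s ≡ 12 (mod 4).
Since gcd(23, 4) = 1, s ≡ 12·(23)⁻¹ ≡ 0 (mod 4). Smallest non-negative: 0.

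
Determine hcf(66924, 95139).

66924 = 2² · 3² · 11 · 13²
95139 = 3² · 11 · 31²
Common: 3² · 11 = 99

99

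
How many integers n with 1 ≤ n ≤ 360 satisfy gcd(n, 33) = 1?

218

33 = 3·11. Inclusion–exclusion on these primes:
360 − ⌊360/3⌋ − ⌊360/11⌋ + ⌊360/33⌋ = 218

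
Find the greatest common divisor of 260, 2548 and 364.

260 = 2² · 5 · 13; 2548 = 2² · 7² · 13; 364 = 2² · 7 · 13
gcd takes min exponent of each prime: 2² · 13 = 52

52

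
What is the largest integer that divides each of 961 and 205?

1

Euclid: 961 = 4·205 + 141; 205 = 1·141 + 64; 141 = 2·64 + 13; 64 = 4·13 + 12; 13 = 1·12 + 1; 12 = 12·1 + 0. Last nonzero remainder: 1.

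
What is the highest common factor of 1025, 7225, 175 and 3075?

25

gcd(1025, 7225): 7225 = 7·1025 + 50; 1025 = 20·50 + 25; 50 = 2·25 + 0 → 25
gcd(25, 175): 175 = 7·25 + 0 → 25
gcd(25, 3075): 3075 = 123·25 + 0 → 25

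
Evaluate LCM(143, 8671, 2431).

1621477

lcm(143, 8671) = 143·8671/gcd = 1239953/13 = 95381
lcm(95381, 2431) = 95381·2431/gcd = 231871211/143 = 1621477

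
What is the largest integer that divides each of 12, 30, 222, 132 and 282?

6

12 = 2² · 3; 30 = 2 · 3 · 5; 222 = 2 · 3 · 37; 132 = 2² · 3 · 11; 282 = 2 · 3 · 47
gcd takes min exponent of each prime: 2 · 3 = 6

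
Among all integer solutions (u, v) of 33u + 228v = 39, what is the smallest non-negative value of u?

15

Euclid: 228 = 6·33 + 30; 33 = 1·30 + 3; 30 = 10·3 + 0 → gcd = 3; 39 = 3·13.
Back-substitution yields 33·(7) + 228·(-1) = 3, so one solution is u = 7·13 = 91, v = -1·13 = -13.
Solutions in u differ by 228/3 = 76; the one in [0, 76) is 91 mod 76 = 15.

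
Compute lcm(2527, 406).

gcd first: 2527 = 6·406 + 91; 406 = 4·91 + 42; 91 = 2·42 + 7; 42 = 6·7 + 0 → gcd = 7
lcm = 2527·406/gcd = 1025962/7 = 146566

146566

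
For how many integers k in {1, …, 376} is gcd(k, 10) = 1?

150

10 = 2·5. Inclusion–exclusion on these primes:
376 − ⌊376/2⌋ − ⌊376/5⌋ + ⌊376/10⌋ = 150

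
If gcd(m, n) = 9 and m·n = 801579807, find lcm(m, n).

For any two positive integers, gcd × lcm equals their product. Hence lcm = 801579807 / 9 = 89064423.

89064423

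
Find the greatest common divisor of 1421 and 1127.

1421 = 7² · 29
1127 = 7² · 23
Common: 7² = 49

49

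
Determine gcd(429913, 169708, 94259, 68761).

429913 = 11³ · 17 · 19; 169708 = 2² · 7 · 11 · 19 · 29; 94259 = 11² · 19 · 41; 68761 = 7 · 11 · 19 · 47
gcd takes min exponent of each prime: 11 · 19 = 209

209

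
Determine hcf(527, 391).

17

527 = 17 · 31
391 = 17 · 23
Common: 17 = 17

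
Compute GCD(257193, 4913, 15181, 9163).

17

gcd(257193, 4913): 257193 = 52·4913 + 1717; 4913 = 2·1717 + 1479; 1717 = 1·1479 + 238; 1479 = 6·238 + 51; 238 = 4·51 + 34; 51 = 1·34 + 17; 34 = 2·17 + 0 → 17
gcd(17, 15181): 15181 = 893·17 + 0 → 17
gcd(17, 9163): 9163 = 539·17 + 0 → 17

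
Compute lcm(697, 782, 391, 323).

609178

697 = 17 · 41; 782 = 2 · 17 · 23; 391 = 17 · 23; 323 = 17 · 19
lcm takes max exponent of each prime: 2 · 17 · 19 · 23 · 41 = 609178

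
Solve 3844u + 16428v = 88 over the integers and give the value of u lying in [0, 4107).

gcd(3844, 16428) = 4 (Euclid: 16428 = 4·3844 + 1052; 3844 = 3·1052 + 688; 1052 = 1·688 + 364; 688 = 1·364 + 324; 364 = 1·324 + 40; 324 = 8·40 + 4; 40 = 10·4 + 0), and 4 | 88.
Extended Euclid: 3844·(406) + 16428·(-95) = 4. Scale by 22: u₀ = 8932.
General solution u = u₀ + 4107t; reducing mod 4107 gives u = 718 (and v = -168).

718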